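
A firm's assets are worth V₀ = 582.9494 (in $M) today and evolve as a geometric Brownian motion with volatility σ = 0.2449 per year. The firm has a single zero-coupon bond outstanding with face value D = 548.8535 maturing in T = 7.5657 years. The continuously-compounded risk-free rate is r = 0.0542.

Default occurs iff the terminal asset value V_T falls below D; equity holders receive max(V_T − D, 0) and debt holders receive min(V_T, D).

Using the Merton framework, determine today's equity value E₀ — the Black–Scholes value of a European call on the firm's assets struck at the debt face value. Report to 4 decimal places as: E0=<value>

With assets at 582.9494 and a single debt payment of 548.8535 at 7.5657 years:
d₁ = [ln(V₀/D) + (r + σ²/2)T] / (σ√T)
   = [ln(582.9494/548.8535) + (0.0542 + 0.5·0.2449²)·7.5657] / (0.2449·√7.5657)
   = [0.060269 + 0.636941] / 0.673617 = 1.035024
d₂ = d₁ − σ√T = 1.035024 − 0.673617 = 0.361406
N(d₁) = 0.849671,  N(d₂) = 0.641102,  e^(−rT) = 0.663610
E₀ = V₀·N(d₁) − D·e^(−rT)·N(d₂)
   = 582.9494·0.849671 − 548.8535·0.663610·0.641102 = 261.810110

E0=261.8101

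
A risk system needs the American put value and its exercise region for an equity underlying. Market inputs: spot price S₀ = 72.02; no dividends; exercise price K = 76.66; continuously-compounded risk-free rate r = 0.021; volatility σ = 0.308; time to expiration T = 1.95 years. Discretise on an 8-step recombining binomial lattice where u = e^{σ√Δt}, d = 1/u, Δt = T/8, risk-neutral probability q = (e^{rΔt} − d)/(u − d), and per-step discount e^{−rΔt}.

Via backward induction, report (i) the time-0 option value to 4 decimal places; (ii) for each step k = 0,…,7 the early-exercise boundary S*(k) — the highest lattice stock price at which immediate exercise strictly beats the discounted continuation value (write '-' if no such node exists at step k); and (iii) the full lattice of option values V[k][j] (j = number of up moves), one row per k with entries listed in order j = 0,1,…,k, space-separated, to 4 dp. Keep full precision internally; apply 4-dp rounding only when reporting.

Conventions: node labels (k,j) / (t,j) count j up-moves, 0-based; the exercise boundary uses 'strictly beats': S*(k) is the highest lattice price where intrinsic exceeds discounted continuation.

Δt=0.24375  u=1.16423  d=0.85893  q=0.47887  discount=0.99489
step 8 (expiry): payoffs max(K−S,0) = 55.3230 47.7390 37.4594 23.5259 4.6400 0.0000 0.0000 0.0000 0.0000
step 7: (k=7,j=0): S=24.8412, K−S=51.8188, hold=51.4274 ⇒ V=51.8188 exercise | (k=7,j=1): S=33.6708, K−S=42.9892, hold=42.5978 ⇒ V=42.9892 exercise | (k=7,j=2): S=45.6387, K−S=31.0213, hold=30.6299 ⇒ V=31.0213 exercise | (k=7,j=3): S=61.8605, K−S=14.7995, hold=14.4081 ⇒ V=14.7995 exercise | (k=7,j=4): S=83.8481, K−S=0.0000, hold=2.4057 ⇒ V=2.4057 continue | (k=7,j=5): S=113.6510, K−S=0.0000, hold=0.0000 ⇒ V=0.0000 continue | (k=7,j=6): S=154.0470, K−S=0.0000, hold=0.0000 ⇒ V=0.0000 continue | (k=7,j=7): S=208.8014, K−S=0.0000, hold=0.0000 ⇒ V=0.0000 continue  boundary S*=61.8605
step 6: (k=6,j=0): S=28.9210, K−S=47.7390, hold=47.3476 ⇒ V=47.7390 exercise | (k=6,j=1): S=39.2006, K−S=37.4594, hold=37.0680 ⇒ V=37.4594 exercise | (k=6,j=2): S=53.1341, K−S=23.5259, hold=23.1345 ⇒ V=23.5259 exercise | (k=6,j=3): S=72.0200, K−S=4.6400, hold=8.8193 ⇒ V=8.8193 continue | (k=6,j=4): S=97.6187, K−S=0.0000, hold=1.2473 ⇒ V=1.2473 continue | (k=6,j=5): S=132.3163, K−S=0.0000, hold=0.0000 ⇒ V=0.0000 continue | (k=6,j=6): S=179.3467, K−S=0.0000, hold=0.0000 ⇒ V=0.0000 continue  boundary S*=53.1341
step 5: (k=5,j=0): S=33.6708, K−S=42.9892, hold=42.5978 ⇒ V=42.9892 exercise | (k=5,j=1): S=45.6387, K−S=31.0213, hold=30.6299 ⇒ V=31.0213 exercise | (k=5,j=2): S=61.8605, K−S=14.7995, hold=16.3993 ⇒ V=16.3993 continue | (k=5,j=3): S=83.8481, K−S=0.0000, hold=5.1668 ⇒ V=5.1668 continue | (k=5,j=4): S=113.6510, K−S=0.0000, hold=0.6467 ⇒ V=0.6467 continue | (k=5,j=5): S=154.0470, K−S=0.0000, hold=0.0000 ⇒ V=0.0000 continue  boundary S*=45.6387
step 4: (k=4,j=0): S=39.2006, K−S=37.4594, hold=37.0680 ⇒ V=37.4594 exercise | (k=4,j=1): S=53.1341, K−S=23.5259, hold=23.8967 ⇒ V=23.8967 continue | (k=4,j=2): S=72.0200, K−S=4.6400, hold=10.9641 ⇒ V=10.9641 continue | (k=4,j=3): S=97.6187, K−S=0.0000, hold=2.9869 ⇒ V=2.9869 continue | (k=4,j=4): S=132.3163, K−S=0.0000, hold=0.3353 ⇒ V=0.3353 continue  boundary S*=39.2006
step 3: (k=3,j=0): S=45.6387, K−S=31.0213, hold=30.8066 ⇒ V=31.0213 exercise | (k=3,j=1): S=61.8605, K−S=14.7995, hold=17.6133 ⇒ V=17.6133 continue | (k=3,j=2): S=83.8481, K−S=0.0000, hold=7.1076 ⇒ V=7.1076 continue | (k=3,j=3): S=113.6510, K−S=0.0000, hold=1.7084 ⇒ V=1.7084 continue  boundary S*=45.6387
step 2: (k=2,j=0): S=53.1341, K−S=23.5259, hold=24.4751 ⇒ V=24.4751 continue | (k=2,j=1): S=72.0200, K−S=4.6400, hold=12.5183 ⇒ V=12.5183 continue | (k=2,j=2): S=97.6187, K−S=0.0000, hold=4.4990 ⇒ V=4.4990 continue  boundary S*=-
step 1: (k=1,j=0): S=61.8605, K−S=14.7995, hold=18.6536 ⇒ V=18.6536 continue | (k=1,j=1): S=83.8481, K−S=0.0000, hold=8.6338 ⇒ V=8.6338 continue  boundary S*=-
step 0: (k=0,j=0): S=72.0200, K−S=4.6400, hold=13.7847 ⇒ V=13.7847 continue  boundary S*=-

price = 13.7847
boundary = - - - 45.6387 39.2006 45.6387 53.1341 61.8605
tree:
13.7847
18.6536 8.6338
24.4751 12.5183 4.4990
31.0213 17.6133 7.1076 1.7084
37.4594 23.8967 10.9641 2.9869 0.3353
42.9892 31.0213 16.3993 5.1668 0.6467 0.0000
47.7390 37.4594 23.5259 8.8193 1.2473 0.0000 0.0000
51.8188 42.9892 31.0213 14.7995 2.4057 0.0000 0.0000 0.0000
55.3230 47.7390 37.4594 23.5259 4.6400 0.0000 0.0000 0.0000 0.0000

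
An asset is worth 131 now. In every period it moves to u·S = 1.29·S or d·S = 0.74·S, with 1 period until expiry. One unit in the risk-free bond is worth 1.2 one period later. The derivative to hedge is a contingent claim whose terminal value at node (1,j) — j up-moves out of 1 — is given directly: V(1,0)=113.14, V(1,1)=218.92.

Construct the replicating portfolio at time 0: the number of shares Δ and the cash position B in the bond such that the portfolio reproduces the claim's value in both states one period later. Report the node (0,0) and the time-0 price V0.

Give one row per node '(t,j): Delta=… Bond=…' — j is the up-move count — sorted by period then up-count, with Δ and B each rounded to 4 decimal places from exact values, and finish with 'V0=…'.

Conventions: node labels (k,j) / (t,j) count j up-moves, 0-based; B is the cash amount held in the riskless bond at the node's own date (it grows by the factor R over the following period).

The replicating-portfolio and risk-neutral prices coincide; use p* = (1.2−0.74)/(1.29−0.74) = 0.8364 for the latter.
Expiry values: V(1,0)=113.1400, V(1,1)=218.9200
(0,0): S=131.0000. Δ = (V_up−V_dn)/(S_up−S_dn) = (218.9200−113.1400)/(168.9900−96.9400) = 1.4681. V = [p*·218.9200 + (1−p*)·113.1400]/1.2 = 168.0088. B = V − Δ·S = -24.3185.
Check: Δ(0,0)·S0 + B(0,0) = 168.0088 = V0.

(0,0): Delta=1.4681 Bond=-24.3185
V0=168.0088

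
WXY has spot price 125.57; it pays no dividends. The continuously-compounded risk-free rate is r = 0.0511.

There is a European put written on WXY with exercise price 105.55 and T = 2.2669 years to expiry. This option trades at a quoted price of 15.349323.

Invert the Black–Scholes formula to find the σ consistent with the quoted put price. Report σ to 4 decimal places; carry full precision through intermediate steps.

sigma = 0.4414

At σ = 0.4414 the Black–Scholes value reproduces the quote:
σ√T = 0.4414·√2.2669 = 0.664582
d₁ = (ln(S/K) + (r+σ²/2)T) / (σ√T) = (ln(125.57/105.55) + (0.0511+0.4414²/2)·2.2669) / 0.664582 = (0.173679 + 0.336673) / 0.664582 = 0.767929
d₂ = d₁ − σ√T = 0.767929 − 0.664582 = 0.103347
e^{−rT} = 0.890619
N(−d₁) = 0.221265,  N(−d₂) = 0.458844
V = K·e^{−rT}·N(−d₂) − S·N(−d₁) = 43.133528 − 27.784205 = 15.349323 (the quoted price), and the Black–Scholes price is strictly increasing in σ, so σ is unique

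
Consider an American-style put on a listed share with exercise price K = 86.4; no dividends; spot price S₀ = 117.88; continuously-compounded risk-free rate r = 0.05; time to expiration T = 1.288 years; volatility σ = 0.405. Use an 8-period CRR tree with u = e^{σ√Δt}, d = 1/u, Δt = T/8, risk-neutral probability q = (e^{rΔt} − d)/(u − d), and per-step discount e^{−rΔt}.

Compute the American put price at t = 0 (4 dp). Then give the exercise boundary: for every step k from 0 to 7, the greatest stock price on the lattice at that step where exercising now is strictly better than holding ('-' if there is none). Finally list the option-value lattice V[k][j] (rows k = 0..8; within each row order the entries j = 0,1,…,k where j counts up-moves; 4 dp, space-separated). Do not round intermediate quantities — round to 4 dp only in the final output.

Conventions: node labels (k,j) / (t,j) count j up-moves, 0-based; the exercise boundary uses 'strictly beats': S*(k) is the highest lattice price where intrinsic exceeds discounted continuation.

price = 5.1555
boundary = - - - - - 52.3075 61.5374 72.3960
tree:
5.1555
8.0108 2.2002
12.1439 3.7420 0.5945
17.8574 6.2608 1.1215 0.0431
25.2763 10.2530 2.1129 0.0842 0.0000
34.0925 16.3075 3.9751 0.1647 0.0000 0.0000
41.9380 24.8626 7.4672 0.3218 0.0000 0.0000 0.0000
48.6068 34.0925 14.0040 0.6290 0.0000 0.0000 0.0000 0.0000
54.2754 41.9380 24.8626 1.2294 0.0000 0.0000 0.0000 0.0000 0.0000

params: Δt=0.16100 u=1.17645 d=0.85001 q=0.48422 e^(-rΔt)=0.99198
t_8 payoffs: 54.2754 41.9380 24.8626 1.2294 0.0000 0.0000 0.0000 0.0000 0.0000
t_7: node(7,0) S=37.7932 payoff=48.6068 vs cont=47.9141 → 48.6068 [stop]  node(7,1) S=52.3075 payoff=34.0925 vs cont=33.3998 → 34.0925 [stop]  node(7,2) S=72.3960 payoff=14.0040 vs cont=13.3113 → 14.0040 [stop]  node(7,3) S=100.1993 payoff=0.0000 vs cont=0.6290 → 0.6290 [wait]  node(7,4) S=138.6805 payoff=0.0000 vs cont=0.0000 → 0.0000 [wait]  node(7,5) S=191.9401 payoff=0.0000 vs cont=0.0000 → 0.0000 [wait]  node(7,6) S=265.6539 payoff=0.0000 vs cont=0.0000 → 0.0000 [wait]  node(7,7) S=367.6772 payoff=0.0000 vs cont=0.0000 → 0.0000 [wait]  ⇒ S*(7)=72.3960
t_6: node(6,0) S=44.4620 payoff=41.9380 vs cont=41.2453 → 41.9380 [stop]  node(6,1) S=61.5374 payoff=24.8626 vs cont=24.1699 → 24.8626 [stop]  node(6,2) S=85.1706 payoff=1.2294 vs cont=7.4672 → 7.4672 [wait]  node(6,3) S=117.8800 payoff=0.0000 vs cont=0.3218 → 0.3218 [wait]  node(6,4) S=163.1513 payoff=0.0000 vs cont=0.0000 → 0.0000 [wait]  node(6,5) S=225.8089 payoff=0.0000 vs cont=0.0000 → 0.0000 [wait]  node(6,6) S=312.5298 payoff=0.0000 vs cont=0.0000 → 0.0000 [wait]  ⇒ S*(6)=61.5374
t_5: node(5,0) S=52.3075 payoff=34.0925 vs cont=33.3998 → 34.0925 [stop]  node(5,1) S=72.3960 payoff=14.0040 vs cont=16.3075 → 16.3075 [wait]  node(5,2) S=100.1993 payoff=0.0000 vs cont=3.9751 → 3.9751 [wait]  node(5,3) S=138.6805 payoff=0.0000 vs cont=0.1647 → 0.1647 [wait]  node(5,4) S=191.9401 payoff=0.0000 vs cont=0.0000 → 0.0000 [wait]  node(5,5) S=265.6539 payoff=0.0000 vs cont=0.0000 → 0.0000 [wait]  ⇒ S*(5)=52.3075
t_4: node(4,0) S=61.5374 payoff=24.8626 vs cont=25.2763 → 25.2763 [wait]  node(4,1) S=85.1706 payoff=1.2294 vs cont=10.2530 → 10.2530 [wait]  node(4,2) S=117.8800 payoff=0.0000 vs cont=2.1129 → 2.1129 [wait]  node(4,3) S=163.1513 payoff=0.0000 vs cont=0.0842 → 0.0842 [wait]  node(4,4) S=225.8089 payoff=0.0000 vs cont=0.0000 → 0.0000 [wait]  ⇒ S*(4)=-
t_3: node(3,0) S=72.3960 payoff=14.0040 vs cont=17.8574 → 17.8574 [wait]  node(3,1) S=100.1993 payoff=0.0000 vs cont=6.2608 → 6.2608 [wait]  node(3,2) S=138.6805 payoff=0.0000 vs cont=1.1215 → 1.1215 [wait]  node(3,3) S=191.9401 payoff=0.0000 vs cont=0.0431 → 0.0431 [wait]  ⇒ S*(3)=-
t_2: node(2,0) S=85.1706 payoff=1.2294 vs cont=12.1439 → 12.1439 [wait]  node(2,1) S=117.8800 payoff=0.0000 vs cont=3.7420 → 3.7420 [wait]  node(2,2) S=163.1513 payoff=0.0000 vs cont=0.5945 → 0.5945 [wait]  ⇒ S*(2)=-
t_1: node(1,0) S=100.1993 payoff=0.0000 vs cont=8.0108 → 8.0108 [wait]  node(1,1) S=138.6805 payoff=0.0000 vs cont=2.2002 → 2.2002 [wait]  ⇒ S*(1)=-
t_0: node(0,0) S=117.8800 payoff=0.0000 vs cont=5.1555 → 5.1555 [wait]  ⇒ S*(0)=-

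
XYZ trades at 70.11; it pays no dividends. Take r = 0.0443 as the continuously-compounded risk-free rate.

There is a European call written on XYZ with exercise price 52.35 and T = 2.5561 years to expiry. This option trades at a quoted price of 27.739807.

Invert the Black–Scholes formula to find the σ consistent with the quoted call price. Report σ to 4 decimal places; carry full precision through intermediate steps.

sigma = 0.3530

At σ = 0.3530 the Black–Scholes value reproduces the quote:
σ√T = 0.353·√2.5561 = 0.564370
d₁ = (ln(S/K) + (r+σ²/2)T) / (σ√T) = (ln(70.11/52.35) + (0.0443+0.353²/2)·2.5561) / 0.564370 = (0.292113 + 0.272492) / 0.564370 = 1.000418
d₂ = d₁ − σ√T = 1.000418 − 0.564370 = 0.436048
e^{−rT} = 0.892941
N(d₁) = 0.841446,  N(d₂) = 0.668599
V = S·N(d₁) − K·e^{−rT}·N(d₂) = 58.993762 − 31.253955 = 27.739807 (matching the quote); vega is positive throughout, so no other σ reproduces this price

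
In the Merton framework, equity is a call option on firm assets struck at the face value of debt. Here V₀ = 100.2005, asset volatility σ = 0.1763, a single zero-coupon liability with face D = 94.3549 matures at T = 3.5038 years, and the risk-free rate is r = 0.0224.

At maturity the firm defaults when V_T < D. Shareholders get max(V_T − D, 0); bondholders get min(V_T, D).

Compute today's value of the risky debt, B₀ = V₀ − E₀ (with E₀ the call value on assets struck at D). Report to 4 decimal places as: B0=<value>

Equity is a call on the firm's assets struck at D = 94.3549:
d₁ = [ln(V₀/D) + (r + σ²/2)T] / (σ√T)
   = [ln(100.2005/94.3549) + (0.0224 + 0.5·0.1763²)·3.5038] / (0.1763·√3.5038)
   = [0.060110 + 0.132937] / 0.330006 = 0.584980
d₂ = d₁ − σ√T = 0.584980 − 0.330006 = 0.254974
N(d₁) = 0.720720,  N(d₂) = 0.600629,  e^(−rT) = 0.924516
E₀ = V₀·N(d₁) − D·e^(−rT)·N(d₂)
   = 100.2005·0.720720 − 94.3549·0.924516·0.600629 = 19.822073
B₀ = V₀ − E₀ = 100.2005 − 19.822073 = 80.378427

B0=80.3784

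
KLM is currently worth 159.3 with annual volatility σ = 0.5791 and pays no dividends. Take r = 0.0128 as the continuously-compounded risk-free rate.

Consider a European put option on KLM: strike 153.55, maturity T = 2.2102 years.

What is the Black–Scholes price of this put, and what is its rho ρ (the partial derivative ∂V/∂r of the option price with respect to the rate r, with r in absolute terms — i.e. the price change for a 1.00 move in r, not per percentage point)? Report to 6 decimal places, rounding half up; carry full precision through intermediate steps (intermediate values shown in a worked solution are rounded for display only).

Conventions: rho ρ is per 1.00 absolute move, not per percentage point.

price = 46.519739
ρ = -210.703222

σ√T = 0.5791·√2.2102 = 0.860933
d₁ = (ln(S/K) + (r+σ²/2)T) / (σ√T) = (ln(159.3/153.55) + (0.0128+0.5791²/2)·2.2102) / 0.860933 = (0.036763 + 0.398893) / 0.860933 = 0.506028
d₂ = d₁ − σ√T = 0.506028 − 0.860933 = -0.354905
e^{−rT} = 0.972106
N(−d₁) = 0.306418,  N(−d₂) = 0.638670
Put price V = K·e^{−rT}·N(−d₂) − S·N(−d₁) = 95.332197 − 48.812457 = 46.519739
ρ = −K·T·e^{−rT}·N(−d₂) = -210.703222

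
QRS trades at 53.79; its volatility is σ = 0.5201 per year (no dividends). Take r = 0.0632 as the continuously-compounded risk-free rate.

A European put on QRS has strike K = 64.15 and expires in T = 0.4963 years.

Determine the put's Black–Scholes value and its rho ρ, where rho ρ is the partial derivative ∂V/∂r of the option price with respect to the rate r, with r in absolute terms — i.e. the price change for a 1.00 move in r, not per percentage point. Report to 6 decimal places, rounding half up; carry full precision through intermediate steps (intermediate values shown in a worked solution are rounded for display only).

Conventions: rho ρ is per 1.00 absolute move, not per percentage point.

price = 13.258256
ρ = -22.168166

σ√T = 0.5201·√0.4963 = 0.366403
d₁ = (ln(S/K) + (r+σ²/2)T) / (σ√T) = (ln(53.79/64.15) + (0.0632+0.5201²/2)·0.4963) / 0.366403 = (-0.176137 + 0.098492) / 0.366403 = -0.211911
d₂ = d₁ − σ√T = -0.211911 − 0.366403 = -0.578314
e^{−rT} = 0.969121
N(−d₁) = 0.583912,  N(−d₂) = 0.718474
Put price V = K·e^{−rT}·N(−d₂) − S·N(−d₁) = 44.666868 − 31.408612 = 13.258256
ρ = −K·T·e^{−rT}·N(−d₂) = -22.168166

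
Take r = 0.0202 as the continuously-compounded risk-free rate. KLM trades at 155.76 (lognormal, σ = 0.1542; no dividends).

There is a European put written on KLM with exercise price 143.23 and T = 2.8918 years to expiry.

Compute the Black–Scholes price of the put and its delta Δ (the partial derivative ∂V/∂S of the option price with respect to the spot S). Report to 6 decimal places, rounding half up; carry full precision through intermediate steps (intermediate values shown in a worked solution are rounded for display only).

σ√T = 0.1542·√2.8918 = 0.262222
d₁ = (ln(S/K) + (r+σ²/2)T) / (σ√T) = (ln(155.76/143.23) + (0.0202+0.1542²/2)·2.8918) / 0.262222 = (0.083865 + 0.092794) / 0.262222 = 0.673701
d₂ = d₁ − σ√T = 0.673701 − 0.262222 = 0.411480
e^{−rT} = 0.943259
N(−d₁) = 0.250251,  N(−d₂) = 0.340360
Put price V = K·e^{−rT}·N(−d₂) − S·N(−d₁) = 45.983704 − 38.979030 = 7.004674
Δ = −N(−d₁) = -0.250251

price = 7.004674
Δ = -0.250251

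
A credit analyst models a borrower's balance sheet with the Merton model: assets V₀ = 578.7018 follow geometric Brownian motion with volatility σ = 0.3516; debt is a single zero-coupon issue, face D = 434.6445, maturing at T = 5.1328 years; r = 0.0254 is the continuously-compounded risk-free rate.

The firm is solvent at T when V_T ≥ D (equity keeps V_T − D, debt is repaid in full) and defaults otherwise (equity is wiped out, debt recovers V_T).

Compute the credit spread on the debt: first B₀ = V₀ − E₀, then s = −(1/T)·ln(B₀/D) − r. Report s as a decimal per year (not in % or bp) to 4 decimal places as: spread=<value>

Apply the equity-as-call identities (strike 434.6445, horizon 5.1328 years):
d₁ = [ln(V₀/D) + (r + σ²/2)T] / (σ√T)
   = [ln(578.7018/434.6445) + (0.0254 + 0.5·0.3516²)·5.1328] / (0.3516·√5.1328)
   = [0.286259 + 0.447638] / 0.796574 = 0.921317
d₂ = d₁ − σ√T = 0.921317 − 0.796574 = 0.124743
N(d₁) = 0.821557,  N(d₂) = 0.549637,  e^(−rT) = 0.877768
E₀ = V₀·N(d₁) − D·e^(−rT)·N(d₂)
   = 578.7018·0.821557 − 434.6445·0.877768·0.549637 = 265.741144
B₀ = V₀ − E₀ = 578.7018 − 265.741144 = 312.960656
spread = −(1/T)·ln(B₀/D) − r = −(1/5.1328)·ln(312.960656/434.6445) − 0.0254 = 0.03859060

spread=0.0386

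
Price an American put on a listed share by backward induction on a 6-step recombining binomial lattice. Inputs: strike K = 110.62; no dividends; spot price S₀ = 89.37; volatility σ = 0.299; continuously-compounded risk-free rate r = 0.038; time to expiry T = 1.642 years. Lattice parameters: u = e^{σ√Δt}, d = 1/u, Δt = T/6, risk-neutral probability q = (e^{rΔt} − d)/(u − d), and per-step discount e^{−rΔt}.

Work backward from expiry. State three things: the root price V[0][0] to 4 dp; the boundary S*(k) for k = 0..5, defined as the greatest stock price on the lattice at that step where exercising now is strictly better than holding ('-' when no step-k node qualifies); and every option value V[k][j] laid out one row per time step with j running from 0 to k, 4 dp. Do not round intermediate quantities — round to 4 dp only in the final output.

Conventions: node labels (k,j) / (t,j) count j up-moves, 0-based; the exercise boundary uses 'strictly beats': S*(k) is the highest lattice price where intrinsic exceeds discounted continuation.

price = 24.9765
boundary = - - 65.3627 76.4295 65.3627 76.4295
tree:
24.9765
34.3177 15.9465
45.2573 23.8497 8.1968
54.7216 34.1905 13.7729 2.6644
62.8155 45.2573 22.3152 5.3234 0.0000
69.7375 54.7216 34.1905 10.6359 0.0000 0.0000
75.6571 62.8155 45.2573 21.2500 0.0000 0.0000 0.0000

params: Δt=0.27367 u=1.16931 d=0.85520 q=0.49426 e^(-rΔt)=0.98965
t_6 payoffs: 75.6571 62.8155 45.2573 21.2500 0.0000 0.0000 0.0000
t_5: node(5,0) S=40.8825 payoff=69.7375 vs cont=68.5930 → 69.7375 [stop]  node(5,1) S=55.8984 payoff=54.7216 vs cont=53.5772 → 54.7216 [stop]  node(5,2) S=76.4295 payoff=34.1905 vs cont=33.0461 → 34.1905 [stop]  node(5,3) S=104.5015 payoff=6.1185 vs cont=10.6359 → 10.6359 [wait]  node(5,4) S=142.8841 payoff=0.0000 vs cont=0.0000 → 0.0000 [wait]  node(5,5) S=195.3645 payoff=0.0000 vs cont=0.0000 → 0.0000 [wait]  ⇒ S*(5)=76.4295
t_4: node(4,0) S=47.8045 payoff=62.8155 vs cont=61.6711 → 62.8155 [stop]  node(4,1) S=65.3627 payoff=45.2573 vs cont=44.1128 → 45.2573 [stop]  node(4,2) S=89.3700 payoff=21.2500 vs cont=22.3152 → 22.3152 [wait]  node(4,3) S=122.1950 payoff=0.0000 vs cont=5.3234 → 5.3234 [wait]  node(4,4) S=167.0763 payoff=0.0000 vs cont=0.0000 → 0.0000 [wait]  ⇒ S*(4)=65.3627
t_3: node(3,0) S=55.8984 payoff=54.7216 vs cont=53.5772 → 54.7216 [stop]  node(3,1) S=76.4295 payoff=34.1905 vs cont=33.5671 → 34.1905 [stop]  node(3,2) S=104.5015 payoff=6.1185 vs cont=13.7729 → 13.7729 [wait]  node(3,3) S=142.8841 payoff=0.0000 vs cont=2.6644 → 2.6644 [wait]  ⇒ S*(3)=76.4295
t_2: node(2,0) S=65.3627 payoff=45.2573 vs cont=44.1128 → 45.2573 [stop]  node(2,1) S=89.3700 payoff=21.2500 vs cont=23.8497 → 23.8497 [wait]  node(2,2) S=122.1950 payoff=0.0000 vs cont=8.1968 → 8.1968 [wait]  ⇒ S*(2)=65.3627
t_1: node(1,0) S=76.4295 payoff=34.1905 vs cont=34.3177 → 34.3177 [wait]  node(1,1) S=104.5015 payoff=6.1185 vs cont=15.9465 → 15.9465 [wait]  ⇒ S*(1)=-
t_0: node(0,0) S=89.3700 payoff=21.2500 vs cont=24.9765 → 24.9765 [wait]  ⇒ S*(0)=-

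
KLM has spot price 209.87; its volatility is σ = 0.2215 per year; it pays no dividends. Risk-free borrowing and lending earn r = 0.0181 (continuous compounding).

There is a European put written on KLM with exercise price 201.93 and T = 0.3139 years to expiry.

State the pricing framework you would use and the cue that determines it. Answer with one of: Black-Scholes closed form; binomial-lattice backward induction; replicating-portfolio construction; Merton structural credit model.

Key observation: the instrument is a plain European put (strike 201.93) on a lognormal asset; the exact continuous-time formula applies directly.

framework: Black-Scholes closed form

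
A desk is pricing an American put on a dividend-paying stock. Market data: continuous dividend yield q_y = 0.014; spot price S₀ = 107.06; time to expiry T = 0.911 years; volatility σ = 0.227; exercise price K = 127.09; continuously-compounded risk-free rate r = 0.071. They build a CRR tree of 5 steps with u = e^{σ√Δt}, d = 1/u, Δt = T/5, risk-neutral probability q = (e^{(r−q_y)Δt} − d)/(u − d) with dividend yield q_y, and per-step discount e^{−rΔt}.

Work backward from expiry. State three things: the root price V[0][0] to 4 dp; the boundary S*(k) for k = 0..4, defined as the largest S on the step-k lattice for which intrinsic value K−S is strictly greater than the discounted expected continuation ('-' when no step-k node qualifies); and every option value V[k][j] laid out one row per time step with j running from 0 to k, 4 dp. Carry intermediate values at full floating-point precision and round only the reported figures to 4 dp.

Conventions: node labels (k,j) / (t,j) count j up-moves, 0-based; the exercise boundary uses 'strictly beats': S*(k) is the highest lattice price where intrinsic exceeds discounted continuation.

price = 20.4985
boundary = - 97.1732 107.0600 97.1732 107.0600
tree:
20.4985
29.9168 12.6364
38.8906 20.0300 6.3794
47.0357 29.9168 11.5196 1.9704
54.4286 38.8906 20.0300 4.2431 0.0000
61.1387 47.0357 29.9168 9.1372 0.0000 0.0000

Δt=0.18220, u=1.10174, d=0.90765, q=0.52958, disc=e^(-rΔt)=0.98715
k=5 terminal: V=max(K-S,0) → 61.1387 47.0357 29.9168 9.1372 0.0000 0.0000
k=4: j=0 S=72.6614 intr=54.4286 cont=52.9802 V=54.4286[EX]; j=1 S=88.1994 intr=38.8906 cont=37.4818 V=38.8906[EX]; j=2 S=107.0600 intr=20.0300 cont=18.6693 V=20.0300[EX]; j=3 S=129.9538 intr=0.0000 cont=4.2431 V=4.2431[hold]; j=4 S=157.7432 intr=0.0000 cont=0.0000 V=0.0000[hold]  S*(4)=107.0600
k=3: j=0 S=80.0543 intr=47.0357 cont=45.6062 V=47.0357[EX]; j=1 S=97.1732 intr=29.9168 cont=28.5309 V=29.9168[EX]; j=2 S=117.9528 intr=9.1372 cont=11.5196 V=11.5196[hold]; j=3 S=143.1758 intr=0.0000 cont=1.9704 V=1.9704[hold]  S*(3)=97.1732
k=2: j=0 S=88.1994 intr=38.8906 cont=37.4818 V=38.8906[EX]; j=1 S=107.0600 intr=20.0300 cont=19.9147 V=20.0300[EX]; j=2 S=129.9538 intr=0.0000 cont=6.3794 V=6.3794[hold]  S*(2)=107.0600
k=1: j=0 S=97.1732 intr=29.9168 cont=28.5309 V=29.9168[EX]; j=1 S=117.9528 intr=9.1372 cont=12.6364 V=12.6364[hold]  S*(1)=97.1732
k=0: j=0 S=107.0600 intr=20.0300 cont=20.4985 V=20.4985[hold]  S*(0)=-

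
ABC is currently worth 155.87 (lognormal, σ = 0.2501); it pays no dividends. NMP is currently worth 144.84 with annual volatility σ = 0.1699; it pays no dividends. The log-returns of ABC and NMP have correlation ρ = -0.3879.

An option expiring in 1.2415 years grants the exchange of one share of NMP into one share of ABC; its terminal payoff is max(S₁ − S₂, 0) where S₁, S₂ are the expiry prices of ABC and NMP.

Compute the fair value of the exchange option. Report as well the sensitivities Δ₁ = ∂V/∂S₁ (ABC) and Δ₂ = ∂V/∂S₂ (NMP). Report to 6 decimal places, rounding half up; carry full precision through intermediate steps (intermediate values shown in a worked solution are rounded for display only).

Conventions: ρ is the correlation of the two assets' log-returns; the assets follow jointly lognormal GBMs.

σ_eff = √(σ₁² + σ₂² − 2ρσ₁σ₂) = √(0.2501² + 0.1699² − 2·-0.3879·0.2501·0.1699) = 0.352677
d₁ = (ln(S₁/S₂) + (q₂ − q₁ + σ_eff²/2)T) / (σ_eff√T) = (ln(155.87/144.84) + (0.0 − 0.0 + 0.062191)·1.2415) / 0.392962 = 0.383249
d₂ = d₁ − σ_eff√T = 0.383249 − 0.392962 = -0.009714
N(d₁) = 0.649232,  N(d₂) = 0.496125
V = S₁·e^{−q₁T}·N(d₁) − S₂·e^{−q₂T}·N(d₂) = 101.195846 − 71.858733 = 29.337113
Key observation: pricing in NMP-units makes this a unit-strike call on the ratio S₁/S₂ — the risk-free rate cancels and cannot affect the value.
Δ₁ = e^{−q₁T}·N(d₁) = 0.649232;  Δ₂ = −e^{−q₂T}·N(d₂) = -0.496125

exchange price = 29.337113
Δ1 = 0.649232
Δ2 = -0.496125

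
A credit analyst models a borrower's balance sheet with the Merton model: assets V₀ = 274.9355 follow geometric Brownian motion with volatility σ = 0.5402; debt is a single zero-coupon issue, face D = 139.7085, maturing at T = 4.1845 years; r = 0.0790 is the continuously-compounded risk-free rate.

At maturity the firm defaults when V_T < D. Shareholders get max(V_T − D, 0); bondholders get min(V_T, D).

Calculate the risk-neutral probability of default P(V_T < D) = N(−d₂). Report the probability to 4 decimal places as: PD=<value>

PD=0.3597

Apply the equity-as-call identities (strike 139.7085, horizon 4.1845 years):
d₁ = [ln(V₀/D) + (r + σ²/2)T] / (σ√T)
   = [ln(274.9355/139.7085) + (0.0790 + 0.5·0.5402²)·4.1845] / (0.5402·√4.1845)
   = [0.676978 + 0.941128] / 1.105036 = 1.464302
d₂ = d₁ − σ√T = 1.464302 − 1.105036 = 0.359266
risk-neutral PD = N(−d₂) = N(-0.359266) = 0.359698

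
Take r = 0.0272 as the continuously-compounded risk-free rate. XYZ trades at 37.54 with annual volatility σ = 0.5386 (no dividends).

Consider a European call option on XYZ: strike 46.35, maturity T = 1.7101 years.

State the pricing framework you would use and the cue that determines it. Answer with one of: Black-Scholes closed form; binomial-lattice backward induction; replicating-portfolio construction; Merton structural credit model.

framework: Black-Scholes closed form

Key observation: with XYZ following a GBM at constant σ and r, the European call struck at 46.35 prices in closed form — nothing here needs a stepwise model or a balance sheet.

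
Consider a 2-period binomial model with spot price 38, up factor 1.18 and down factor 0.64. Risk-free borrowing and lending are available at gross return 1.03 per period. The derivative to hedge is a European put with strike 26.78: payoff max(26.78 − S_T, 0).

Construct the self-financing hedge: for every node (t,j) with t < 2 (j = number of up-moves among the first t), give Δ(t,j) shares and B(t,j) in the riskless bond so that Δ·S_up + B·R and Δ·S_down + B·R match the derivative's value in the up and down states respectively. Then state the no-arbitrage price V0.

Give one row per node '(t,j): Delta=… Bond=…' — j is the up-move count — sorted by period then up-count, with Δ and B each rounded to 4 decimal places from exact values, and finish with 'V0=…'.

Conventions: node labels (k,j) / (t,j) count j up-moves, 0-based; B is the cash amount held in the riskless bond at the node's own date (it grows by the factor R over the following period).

(0,0): Delta=-0.1474 Bond=6.4168
(1,0): Delta=-0.8540 Bond=23.7935
(1,1): Delta=0.0000 Bond=0.0000
V0=0.8157

No-arbitrage ⇒ martingale measure with p* = (R−d)/(u−d) = 0.7222.
Payoffs at expiry: V(2,0)=11.2152, V(2,1)=0.0000, V(2,2)=0.0000
(1,0): S=24.3200. Δ = (V_up−V_dn)/(S_up−S_dn) = (0.0000−11.2152)/(28.6976−15.5648) = -0.8540. V = [p*·0.0000 + (1−p*)·11.2152]/1.03 = 3.0246. B = V − Δ·S = 23.7935.
(1,1): S=44.8400. Δ = (V_up−V_dn)/(S_up−S_dn) = (0.0000−0.0000)/(52.9112−28.6976) = 0.0000. V = [p*·0.0000 + (1−p*)·0.0000]/1.03 = 0.0000. B = V − Δ·S = 0.0000.
(0,0): S=38.0000. Δ = (V_up−V_dn)/(S_up−S_dn) = (0.0000−3.0246)/(44.8400−24.3200) = -0.1474. V = [p*·0.0000 + (1−p*)·3.0246]/1.03 = 0.8157. B = V − Δ·S = 6.4168.
Verification: the root portfolio costs Δ(0,0)·S0 + B(0,0) = 0.8157, matching V0.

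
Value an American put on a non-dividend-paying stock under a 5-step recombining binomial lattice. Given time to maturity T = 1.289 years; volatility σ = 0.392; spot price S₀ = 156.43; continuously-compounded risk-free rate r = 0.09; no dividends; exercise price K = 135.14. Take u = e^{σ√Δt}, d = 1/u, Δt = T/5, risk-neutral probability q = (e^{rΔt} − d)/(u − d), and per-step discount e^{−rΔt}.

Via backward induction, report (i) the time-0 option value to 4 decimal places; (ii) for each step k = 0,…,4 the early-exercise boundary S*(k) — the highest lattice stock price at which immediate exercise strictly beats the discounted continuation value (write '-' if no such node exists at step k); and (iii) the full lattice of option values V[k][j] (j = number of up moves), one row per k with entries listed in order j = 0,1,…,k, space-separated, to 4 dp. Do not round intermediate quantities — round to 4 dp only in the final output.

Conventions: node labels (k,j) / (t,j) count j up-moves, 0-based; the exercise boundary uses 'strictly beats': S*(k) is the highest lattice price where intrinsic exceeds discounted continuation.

params: Δt=0.25780 u=1.22022 d=0.81952 q=0.50899 e^(-rΔt)=0.97707
t_5 payoffs: 77.3140 49.0403 6.9422 0.0000 0.0000 0.0000
t_4: node(4,0) S=70.5606 payoff=64.5794 vs cont=61.4800 → 64.5794 [stop]  node(4,1) S=105.0609 payoff=30.0791 vs cont=26.9797 → 30.0791 [stop]  node(4,2) S=156.4300 payoff=0.0000 vs cont=3.3305 → 3.3305 [wait]  node(4,3) S=232.9158 payoff=0.0000 vs cont=0.0000 → 0.0000 [wait]  node(4,4) S=346.7989 payoff=0.0000 vs cont=0.0000 → 0.0000 [wait]  ⇒ S*(4)=105.0609
t_3: node(3,0) S=86.0997 payoff=49.0403 vs cont=45.9408 → 49.0403 [stop]  node(3,1) S=128.1978 payoff=6.9422 vs cont=16.0868 → 16.0868 [wait]  node(3,2) S=190.8796 payoff=0.0000 vs cont=1.5978 → 1.5978 [wait]  node(3,3) S=284.2093 payoff=0.0000 vs cont=0.0000 → 0.0000 [wait]  ⇒ S*(3)=86.0997
t_2: node(2,0) S=105.0609 payoff=30.0791 vs cont=31.5274 → 31.5274 [wait]  node(2,1) S=156.4300 payoff=0.0000 vs cont=8.5123 → 8.5123 [wait]  node(2,2) S=232.9158 payoff=0.0000 vs cont=0.7666 → 0.7666 [wait]  ⇒ S*(2)=-
t_1: node(1,0) S=128.1978 payoff=6.9422 vs cont=19.3587 → 19.3587 [wait]  node(1,1) S=190.8796 payoff=0.0000 vs cont=4.4650 → 4.4650 [wait]  ⇒ S*(1)=-
t_0: node(0,0) S=156.4300 payoff=0.0000 vs cont=11.5079 → 11.5079 [wait]  ⇒ S*(0)=-

price = 11.5079
boundary = - - - 86.0997 105.0609
tree:
11.5079
19.3587 4.4650
31.5274 8.5123 0.7666
49.0403 16.0868 1.5978 0.0000
64.5794 30.0791 3.3305 0.0000 0.0000
77.3140 49.0403 6.9422 0.0000 0.0000 0.0000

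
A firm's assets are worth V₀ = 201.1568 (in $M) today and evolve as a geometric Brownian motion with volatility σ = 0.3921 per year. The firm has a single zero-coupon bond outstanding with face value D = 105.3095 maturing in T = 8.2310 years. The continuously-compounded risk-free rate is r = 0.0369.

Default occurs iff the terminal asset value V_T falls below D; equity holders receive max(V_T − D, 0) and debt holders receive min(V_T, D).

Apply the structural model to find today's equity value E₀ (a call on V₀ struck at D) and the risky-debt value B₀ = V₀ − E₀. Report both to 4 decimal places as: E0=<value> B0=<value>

Equity is a call on the firm's assets struck at D = 105.3095:
d₁ = [ln(V₀/D) + (r + σ²/2)T] / (σ√T)
   = [ln(201.1568/105.3095) + (0.0369 + 0.5·0.3921²)·8.2310] / (0.3921·√8.2310)
   = [0.647181 + 0.936451] / 1.124924 = 1.407768
d₂ = d₁ − σ√T = 1.407768 − 1.124924 = 0.282844
N(d₁) = 0.920400,  N(d₂) = 0.611352,  e^(−rT) = 0.738065
E₀ = V₀·N(d₁) − D·e^(−rT)·N(d₂)
   = 201.1568·0.920400 − 105.3095·0.738065·0.611352 = 137.627288
B₀ = V₀ − E₀ = 201.1568 − 137.627288 = 63.529512

E0=137.6273 B0=63.5295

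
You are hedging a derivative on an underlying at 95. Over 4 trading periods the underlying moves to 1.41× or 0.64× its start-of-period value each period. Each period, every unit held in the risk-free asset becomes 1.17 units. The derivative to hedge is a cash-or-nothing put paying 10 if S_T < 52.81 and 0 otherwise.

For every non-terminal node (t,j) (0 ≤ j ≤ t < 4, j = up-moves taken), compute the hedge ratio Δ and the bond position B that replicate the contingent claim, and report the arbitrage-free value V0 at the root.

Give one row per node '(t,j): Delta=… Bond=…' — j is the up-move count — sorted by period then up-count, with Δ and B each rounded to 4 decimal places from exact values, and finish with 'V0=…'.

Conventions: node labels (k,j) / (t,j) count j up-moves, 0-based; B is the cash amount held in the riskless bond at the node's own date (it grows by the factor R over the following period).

(0,0): Delta=-0.0171 Bond=2.1219
(1,0): Delta=-0.0670 Bond=5.5123
(1,1): Delta=-0.0069 Bond=1.1107
(2,0): Delta=-0.1963 Bond=11.4844
(2,1): Delta=-0.0404 Bond=4.1694
(2,2): Delta=0.0000 Bond=0.0000
(3,0): Delta=0.0000 Bond=8.5470
(3,1): Delta=-0.2367 Bond=15.6510
(3,2): Delta=0.0000 Bond=0.0000
(3,3): Delta=0.0000 Bond=0.0000
V0=0.4953

The replicating-portfolio and risk-neutral prices coincide; use p* = (1.17−0.64)/(1.41−0.64) = 0.6883 for the latter.
Expiry values: V(4,0)=10.0000, V(4,1)=10.0000, V(4,2)=0.0000, V(4,3)=0.0000, V(4,4)=0.0000
(3,0): S=24.9037. Δ = (V_up−V_dn)/(S_up−S_dn) = (10.0000−10.0000)/(35.1142−15.9384) = 0.0000. V = [p*·10.0000 + (1−p*)·10.0000]/1.17 = 8.5470. B = V − Δ·S = 8.5470.
(3,1): S=54.8659. Δ = (V_up−V_dn)/(S_up−S_dn) = (0.0000−10.0000)/(77.3609−35.1142) = -0.2367. V = [p*·0.0000 + (1−p*)·10.0000]/1.17 = 2.6640. B = V − Δ·S = 15.6510.
(3,2): S=120.8765. Δ = (V_up−V_dn)/(S_up−S_dn) = (0.0000−0.0000)/(170.4358−77.3609) = 0.0000. V = [p*·0.0000 + (1−p*)·0.0000]/1.17 = 0.0000. B = V − Δ·S = 0.0000.
(3,3): S=266.3060. Δ = (V_up−V_dn)/(S_up−S_dn) = (0.0000−0.0000)/(375.4915−170.4358) = 0.0000. V = [p*·0.0000 + (1−p*)·0.0000]/1.17 = 0.0000. B = V − Δ·S = 0.0000.
(2,0): S=38.9120. Δ = (V_up−V_dn)/(S_up−S_dn) = (2.6640−8.5470)/(54.8659−24.9037) = -0.1963. V = [p*·2.6640 + (1−p*)·8.5470]/1.17 = 3.8442. B = V − Δ·S = 11.4844.
(2,1): S=85.7280. Δ = (V_up−V_dn)/(S_up−S_dn) = (0.0000−2.6640)/(120.8765−54.8659) = -0.0404. V = [p*·0.0000 + (1−p*)·2.6640]/1.17 = 0.7097. B = V − Δ·S = 4.1694.
(2,2): S=188.8695. Δ = (V_up−V_dn)/(S_up−S_dn) = (0.0000−0.0000)/(266.3060−120.8765) = 0.0000. V = [p*·0.0000 + (1−p*)·0.0000]/1.17 = 0.0000. B = V − Δ·S = 0.0000.
(1,0): S=60.8000. Δ = (V_up−V_dn)/(S_up−S_dn) = (0.7097−3.8442)/(85.7280−38.9120) = -0.0670. V = [p*·0.7097 + (1−p*)·3.8442]/1.17 = 1.4416. B = V − Δ·S = 5.5123.
(1,1): S=133.9500. Δ = (V_up−V_dn)/(S_up−S_dn) = (0.0000−0.7097)/(188.8695−85.7280) = -0.0069. V = [p*·0.0000 + (1−p*)·0.7097]/1.17 = 0.1891. B = V − Δ·S = 1.1107.
(0,0): S=95.0000. Δ = (V_up−V_dn)/(S_up−S_dn) = (0.1891−1.4416)/(133.9500−60.8000) = -0.0171. V = [p*·0.1891 + (1−p*)·1.4416]/1.17 = 0.4953. B = V − Δ·S = 2.1219.
Verification: the root portfolio costs Δ(0,0)·S0 + B(0,0) = 0.4953, matching V0.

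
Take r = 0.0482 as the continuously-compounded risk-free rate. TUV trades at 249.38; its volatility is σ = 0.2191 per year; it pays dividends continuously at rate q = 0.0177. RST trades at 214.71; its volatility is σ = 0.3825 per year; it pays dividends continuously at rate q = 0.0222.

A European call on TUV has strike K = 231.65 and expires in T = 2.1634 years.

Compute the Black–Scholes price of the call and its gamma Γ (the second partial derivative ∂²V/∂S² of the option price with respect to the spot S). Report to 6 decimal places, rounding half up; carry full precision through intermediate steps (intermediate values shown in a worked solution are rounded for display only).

price = 47.000621
Γ = 0.004003

σ√T = 0.2191·√2.1634 = 0.322263
d₁ = (ln(S/K) + (r−q+σ²/2)T) / (σ√T) = (ln(249.38/231.65) + (0.0482−0.0177+0.2191²/2)·2.1634) / 0.322263 = (0.073750 + 0.117911) / 0.322263 = 0.594733
d₂ = d₁ − σ√T = 0.594733 − 0.322263 = 0.272470
e^{−rT} = 0.900977
e^{−qT} = 0.962432
N(d₁) = 0.723989,  N(d₂) = 0.607370
Call price V = S·e^{−qT}·N(d₁) − K·e^{−rT}·N(d₂) = 173.765519 − 126.764899 = 47.000621
φ(d₁) = (1/√(2π))·e^{−d₁²/2} = 0.334275
Γ = e^{−qT}·φ(d₁) / (S·σ·√T) = 0.004003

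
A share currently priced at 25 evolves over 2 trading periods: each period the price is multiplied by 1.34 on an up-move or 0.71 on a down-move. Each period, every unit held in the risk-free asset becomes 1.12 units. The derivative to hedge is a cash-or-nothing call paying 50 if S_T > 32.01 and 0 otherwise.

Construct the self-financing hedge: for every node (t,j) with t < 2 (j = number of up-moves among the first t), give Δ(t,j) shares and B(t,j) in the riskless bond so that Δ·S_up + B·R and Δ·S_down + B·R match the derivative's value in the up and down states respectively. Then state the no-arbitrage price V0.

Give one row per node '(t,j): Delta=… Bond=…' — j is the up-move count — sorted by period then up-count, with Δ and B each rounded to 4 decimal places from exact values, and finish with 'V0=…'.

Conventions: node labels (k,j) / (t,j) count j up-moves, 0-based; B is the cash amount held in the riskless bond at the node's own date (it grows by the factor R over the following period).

(0,0): Delta=1.8447 Bond=-29.2345
(1,0): Delta=0.0000 Bond=0.0000
(1,1): Delta=2.3691 Bond=-50.3118
V0=16.8819

Risk-neutral probability p* = (R−d)/(u−d) = (1.12−0.71)/(1.34−0.71) = 0.6508.
At maturity the claim pays: V(2,0)=0.0000, V(2,1)=0.0000, V(2,2)=50.0000
Node (1,0) S=17.7500: V=(p*·0.0000+(1−p*)·0.0000)/1.12=0.0000; Δ=(0.0000−0.0000)/(23.7850−12.6025)=0.0000; B=V−Δ·S=0.0000
Node (1,1) S=33.5000: V=(p*·50.0000+(1−p*)·0.0000)/1.12=29.0533; Δ=(50.0000−0.0000)/(44.8900−23.7850)=2.3691; B=V−Δ·S=-50.3118
Node (0,0) S=25.0000: V=(p*·29.0533+(1−p*)·0.0000)/1.12=16.8819; Δ=(29.0533−0.0000)/(33.5000−17.7500)=1.8447; B=V−Δ·S=-29.2345
Verification: the root portfolio costs Δ(0,0)·S0 + B(0,0) = 16.8819, matching V0.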